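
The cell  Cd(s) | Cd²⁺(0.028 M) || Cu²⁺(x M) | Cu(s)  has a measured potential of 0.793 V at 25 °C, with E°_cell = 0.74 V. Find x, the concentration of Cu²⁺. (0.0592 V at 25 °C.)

From the Nernst equation, log Q = n(E° − E)/0.0592 = 2(0.74 − 0.793)/0.0592 = -1.791, so Q = 0.0162.
With Q = [Cd²⁺]/[Cu²⁺] and the known concentrations, [Cu²⁺] in the denominator gives [Cu²⁺] = 1.7 M.

1.7 M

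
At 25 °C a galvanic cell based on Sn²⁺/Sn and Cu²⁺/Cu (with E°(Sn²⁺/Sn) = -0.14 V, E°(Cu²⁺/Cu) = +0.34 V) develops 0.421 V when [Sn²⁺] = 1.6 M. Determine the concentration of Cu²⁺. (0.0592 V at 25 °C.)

0.016 M

From the Nernst equation, log Q = n(E° − E)/0.0592 = 2(0.48 − 0.421)/0.0592 = 1.993, so Q = 98.5.
With Q = [Sn²⁺]/[Cu²⁺] and the known concentrations, [Cu²⁺] in the denominator gives [Cu²⁺] = 0.016 M.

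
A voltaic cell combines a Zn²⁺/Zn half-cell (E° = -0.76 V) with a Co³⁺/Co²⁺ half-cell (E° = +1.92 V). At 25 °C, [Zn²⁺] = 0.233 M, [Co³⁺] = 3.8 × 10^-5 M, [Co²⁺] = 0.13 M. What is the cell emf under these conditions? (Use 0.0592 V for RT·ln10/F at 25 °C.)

The Co³⁺/Co²⁺ couple has the higher reduction potential and acts as the cathode, so E°_cell = +1.92 − (-0.76) = 2.68 V.
Balancing electrons gives n = 2; the reaction quotient is Q = [Zn²⁺]·[Co²⁺]^2/[Co³⁺]^2 = 2.73 × 10^6.
At 25 °C, E = E° − (0.0592/n) log Q = 2.68 − (0.0592/2)(6.436) = 2.680 − 0.191 = 2.489 V.

2.49 V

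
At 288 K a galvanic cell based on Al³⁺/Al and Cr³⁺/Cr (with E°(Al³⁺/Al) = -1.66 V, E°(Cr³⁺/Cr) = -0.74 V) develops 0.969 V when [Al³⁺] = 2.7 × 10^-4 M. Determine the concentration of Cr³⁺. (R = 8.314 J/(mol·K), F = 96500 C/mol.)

From the Nernst equation, ln Q = nF(E° − E)/RT = 3×96500×(0.92 − 0.969)/(8.314×288) = -5.924, so Q = 0.00267.
With Q = [Al³⁺]/[Cr³⁺] and the known concentrations, [Cr³⁺] in the denominator gives [Cr³⁺] = 0.1 M.

0.1 M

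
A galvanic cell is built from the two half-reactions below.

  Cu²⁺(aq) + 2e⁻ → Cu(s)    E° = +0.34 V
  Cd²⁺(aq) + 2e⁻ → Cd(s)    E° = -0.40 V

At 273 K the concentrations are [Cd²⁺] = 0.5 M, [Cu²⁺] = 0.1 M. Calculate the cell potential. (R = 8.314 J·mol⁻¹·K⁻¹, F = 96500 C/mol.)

0.721 V

The Cu²⁺/Cu couple has the higher reduction potential and acts as the cathode, so E°_cell = +0.34 − (-0.40) = 0.74 V.
Balancing electrons gives n = 2; the reaction quotient is Q = [Cd²⁺]/[Cu²⁺] = 5.00.
E = E° − (RT/nF) ln Q = 0.74 − (8.314×273)/(2×96500) × (1.609) = 0.740 − 0.019 = 0.721 V.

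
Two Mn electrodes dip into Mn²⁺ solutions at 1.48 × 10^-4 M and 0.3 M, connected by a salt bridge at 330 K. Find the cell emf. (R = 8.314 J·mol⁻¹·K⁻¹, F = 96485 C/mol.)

Both half-cells are Mn²⁺/Mn, so E°_cell = 0. The concentrated side is the cathode; the cell reaction moves Mn²⁺ from high to low concentration with n = 2.
Q = [Mn²⁺]_dilute/[Mn²⁺]_conc = 1.48 × 10^-4/0.3 = 4.93 × 10^-4.
E = 0 − (RT/nF) ln Q = −((8.314×330)/(2×96485))(-7.614) = 0.1083 V.

0.11 V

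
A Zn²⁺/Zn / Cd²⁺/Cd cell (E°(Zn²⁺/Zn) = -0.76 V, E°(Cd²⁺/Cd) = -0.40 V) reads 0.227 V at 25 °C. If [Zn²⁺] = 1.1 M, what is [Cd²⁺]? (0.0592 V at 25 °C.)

3.5 × 10^-5 M

From the Nernst equation, log Q = n(E° − E)/0.0592 = 2(0.36 − 0.227)/0.0592 = 4.493, so Q = 3.11 × 10^4.
With Q = [Zn²⁺]/[Cd²⁺] and the known concentrations, [Cd²⁺] in the denominator gives [Cd²⁺] = 3.5 × 10^-5 M.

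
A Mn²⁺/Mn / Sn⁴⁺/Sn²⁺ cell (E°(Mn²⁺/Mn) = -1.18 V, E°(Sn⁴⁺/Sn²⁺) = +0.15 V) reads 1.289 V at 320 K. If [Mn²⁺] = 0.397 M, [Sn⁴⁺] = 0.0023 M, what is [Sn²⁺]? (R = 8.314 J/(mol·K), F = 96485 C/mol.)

From the Nernst equation, ln Q = nF(E° − E)/RT = 2×96485×(1.33 − 1.289)/(8.314×320) = 2.974, so Q = 19.6.
With Q = [Mn²⁺]·[Sn²⁺]/[Sn⁴⁺] and the known concentrations, [Sn²⁺] in the numerator gives [Sn²⁺] = 0.11 M.

0.11 M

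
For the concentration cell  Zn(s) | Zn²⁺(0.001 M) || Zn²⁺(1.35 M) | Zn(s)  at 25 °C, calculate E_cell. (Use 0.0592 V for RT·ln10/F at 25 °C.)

Both half-cells are Zn²⁺/Zn, so E°_cell = 0. The concentrated side is the cathode; the cell reaction moves Zn²⁺ from high to low concentration with n = 2.
Q = [Zn²⁺]_dilute/[Zn²⁺]_conc = 0.001/1.35 = 7.41 × 10^-4.
E = 0 − (0.0592/2) log Q = −(0.0592/2)(-3.130) = 0.0926 V.

0.093 V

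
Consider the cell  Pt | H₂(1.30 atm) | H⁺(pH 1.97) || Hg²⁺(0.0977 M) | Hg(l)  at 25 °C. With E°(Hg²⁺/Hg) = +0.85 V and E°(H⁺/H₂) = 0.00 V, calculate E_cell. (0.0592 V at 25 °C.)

0.94 V

The Hg²⁺/Hg couple is the cathode, so E°_cell = 0.85 V; n = 2.
[H⁺] = 10^(−1.97) = 0.011 M, and Q = [H⁺]^2 / ([Hg²⁺]·P(H₂)) = 9.04 × 10^-4.
E = E° − (0.0592/2) log Q = 0.85 − (0.0592/2)(-3.044) = 0.940 V.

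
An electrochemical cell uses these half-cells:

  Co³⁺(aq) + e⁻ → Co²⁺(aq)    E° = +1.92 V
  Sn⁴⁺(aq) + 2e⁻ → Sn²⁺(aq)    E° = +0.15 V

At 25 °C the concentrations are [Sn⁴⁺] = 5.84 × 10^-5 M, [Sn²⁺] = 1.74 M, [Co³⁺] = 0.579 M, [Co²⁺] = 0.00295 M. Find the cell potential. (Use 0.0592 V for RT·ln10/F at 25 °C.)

2.04 V

The Co³⁺/Co²⁺ couple has the higher reduction potential and acts as the cathode, so E°_cell = +1.92 − (+0.15) = 1.77 V.
Balancing electrons gives n = 2; the reaction quotient is Q = [Sn⁴⁺]·[Co²⁺]^2/([Sn²⁺]·[Co³⁺]^2) = 8.71 × 10^-10.
At 25 °C, E = E° − (0.0592/n) log Q = 1.77 − (0.0592/2)(-9.060) = 1.770 + 0.268 = 2.038 V.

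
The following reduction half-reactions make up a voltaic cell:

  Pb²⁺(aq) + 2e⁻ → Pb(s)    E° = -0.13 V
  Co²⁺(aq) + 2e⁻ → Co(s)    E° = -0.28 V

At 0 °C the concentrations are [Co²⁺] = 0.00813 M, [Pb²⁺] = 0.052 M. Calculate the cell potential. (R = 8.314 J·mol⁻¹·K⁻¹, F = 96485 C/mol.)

The Pb²⁺/Pb couple has the higher reduction potential and acts as the cathode, so E°_cell = -0.13 − (-0.28) = 0.15 V.
Balancing electrons gives n = 2; the reaction quotient is Q = [Co²⁺]/[Pb²⁺] = 0.156.
E = E° − (RT/nF) ln Q = 0.15 − (8.314×273)/(2×96485) × (-1.856) = 0.150 + 0.022 = 0.172 V.

0.172 V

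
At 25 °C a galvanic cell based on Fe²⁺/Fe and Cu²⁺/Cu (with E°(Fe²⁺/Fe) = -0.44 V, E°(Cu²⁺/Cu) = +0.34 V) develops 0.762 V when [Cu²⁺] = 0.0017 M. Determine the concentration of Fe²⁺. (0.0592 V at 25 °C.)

0.0069 M

From the Nernst equation, log Q = n(E° − E)/0.0592 = 2(0.78 − 0.762)/0.0592 = 0.608, so Q = 4.06.
With Q = [Fe²⁺]/[Cu²⁺] and the known concentrations, [Fe²⁺] in the numerator gives [Fe²⁺] = 0.0069 M.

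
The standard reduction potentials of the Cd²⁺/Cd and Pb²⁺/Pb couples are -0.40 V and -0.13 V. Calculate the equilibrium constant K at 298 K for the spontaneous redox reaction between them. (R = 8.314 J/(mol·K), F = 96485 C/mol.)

1.4 × 10^9

E°_cell = -0.13 − (-0.40) = 0.27 V, with n = 2 electrons transferred.
At equilibrium E = 0, so the Nernst equation gives ln K = nFE°/RT = (2)(96485)(0.27)/((8.314)(298)) = 21.03.
K = e^21.03 = 1.4 × 10^9.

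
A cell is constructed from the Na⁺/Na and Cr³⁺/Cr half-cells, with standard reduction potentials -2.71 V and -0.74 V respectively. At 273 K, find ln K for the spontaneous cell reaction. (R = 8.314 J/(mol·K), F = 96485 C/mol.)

ln K = 251.2

E°_cell = -0.74 − (-2.71) = 1.97 V, with n = 3 electrons transferred.
At equilibrium E = 0, so the Nernst equation gives ln K = nFE°/RT = (3)(96485)(1.97)/((8.314)(273)) = 251.23.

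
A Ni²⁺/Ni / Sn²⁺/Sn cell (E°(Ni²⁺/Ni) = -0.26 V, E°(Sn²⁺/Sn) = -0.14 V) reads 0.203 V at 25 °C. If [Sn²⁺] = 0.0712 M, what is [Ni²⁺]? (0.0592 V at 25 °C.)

1.1 × 10^-4 M

From the Nernst equation, log Q = n(E° − E)/0.0592 = 2(0.12 − 0.203)/0.0592 = -2.804, so Q = 0.00157.
With Q = [Ni²⁺]/[Sn²⁺] and the known concentrations, [Ni²⁺] in the numerator gives [Ni²⁺] = 1.1 × 10^-4 M.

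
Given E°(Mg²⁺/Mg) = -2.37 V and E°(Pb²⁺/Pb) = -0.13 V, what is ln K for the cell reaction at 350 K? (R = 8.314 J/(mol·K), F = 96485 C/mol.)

ln K = 148.5

E°_cell = -0.13 − (-2.37) = 2.24 V, with n = 2 electrons transferred.
At equilibrium E = 0, so the Nernst equation gives ln K = nFE°/RT = (2)(96485)(2.24)/((8.314)(350)) = 148.55.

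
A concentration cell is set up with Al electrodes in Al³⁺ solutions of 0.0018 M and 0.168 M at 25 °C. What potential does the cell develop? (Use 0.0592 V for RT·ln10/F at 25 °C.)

Both half-cells are Al³⁺/Al, so E°_cell = 0. The concentrated side is the cathode; the cell reaction moves Al³⁺ from high to low concentration with n = 3.
Q = [Al³⁺]_dilute/[Al³⁺]_conc = 0.0018/0.168 = 0.0107.
E = 0 − (0.0592/3) log Q = −(0.0592/3)(-1.970) = 0.0389 V.

0.039 V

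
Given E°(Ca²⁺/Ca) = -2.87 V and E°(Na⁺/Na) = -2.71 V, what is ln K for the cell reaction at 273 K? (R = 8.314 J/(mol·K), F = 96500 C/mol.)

E°_cell = -2.71 − (-2.87) = 0.16 V, with n = 2 electrons transferred.
At equilibrium E = 0, so the Nernst equation gives ln K = nFE°/RT = (2)(96500)(0.16)/((8.314)(273)) = 13.61.

ln K = 13.6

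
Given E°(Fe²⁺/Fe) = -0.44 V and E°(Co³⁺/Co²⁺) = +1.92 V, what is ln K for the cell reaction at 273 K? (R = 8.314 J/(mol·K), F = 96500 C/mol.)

ln K = 200.7

E°_cell = +1.92 − (-0.44) = 2.36 V, with n = 2 electrons transferred.
At equilibrium E = 0, so the Nernst equation gives ln K = nFE°/RT = (2)(96500)(2.36)/((8.314)(273)) = 200.68.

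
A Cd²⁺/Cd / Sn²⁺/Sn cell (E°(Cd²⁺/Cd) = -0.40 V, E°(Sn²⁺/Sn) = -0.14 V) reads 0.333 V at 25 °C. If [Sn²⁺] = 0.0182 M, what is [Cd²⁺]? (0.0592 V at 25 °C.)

From the Nernst equation, log Q = n(E° − E)/0.0592 = 2(0.26 − 0.333)/0.0592 = -2.466, so Q = 0.00342.
With Q = [Cd²⁺]/[Sn²⁺] and the known concentrations, [Cd²⁺] in the numerator gives [Cd²⁺] = 6.2 × 10^-5 M.

6.2 × 10^-5 M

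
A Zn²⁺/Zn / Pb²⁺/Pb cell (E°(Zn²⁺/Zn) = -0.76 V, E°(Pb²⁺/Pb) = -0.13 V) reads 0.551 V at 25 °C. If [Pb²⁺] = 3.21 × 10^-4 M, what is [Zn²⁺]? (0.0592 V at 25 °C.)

0.15 M

From the Nernst equation, log Q = n(E° − E)/0.0592 = 2(0.63 − 0.551)/0.0592 = 2.669, so Q = 467.
With Q = [Zn²⁺]/[Pb²⁺] and the known concentrations, [Zn²⁺] in the numerator gives [Zn²⁺] = 0.15 M.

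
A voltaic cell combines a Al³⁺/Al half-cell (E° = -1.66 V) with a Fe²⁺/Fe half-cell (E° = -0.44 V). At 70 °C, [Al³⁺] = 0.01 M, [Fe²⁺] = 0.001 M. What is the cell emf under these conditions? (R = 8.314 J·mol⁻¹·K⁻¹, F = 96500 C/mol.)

1.16 V

The Fe²⁺/Fe couple has the higher reduction potential and acts as the cathode, so E°_cell = -0.44 − (-1.66) = 1.22 V.
Balancing electrons gives n = 6; the reaction quotient is Q = [Al³⁺]^2/[Fe²⁺]^3 = 1 × 10^5.
E = E° − (RT/nF) ln Q = 1.22 − (8.314×343)/(6×96500) × (11.513) = 1.220 − 0.057 = 1.163 V.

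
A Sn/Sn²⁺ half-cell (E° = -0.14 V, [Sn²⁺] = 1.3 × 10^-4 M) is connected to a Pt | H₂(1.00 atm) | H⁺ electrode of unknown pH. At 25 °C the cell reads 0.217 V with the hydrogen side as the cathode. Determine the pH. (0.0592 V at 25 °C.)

E°_cell = 0.14 V and n = 2.
log Q = n(E° − E)/0.0592 = 2×(0.14 − 0.217)/0.0592 = -2.601.
With Q = [Sn²⁺]·P(H₂) / [H⁺]^2, solving for [H⁺] gives log[H⁺] = -0.642, so pH = 0.64.

pH = 0.64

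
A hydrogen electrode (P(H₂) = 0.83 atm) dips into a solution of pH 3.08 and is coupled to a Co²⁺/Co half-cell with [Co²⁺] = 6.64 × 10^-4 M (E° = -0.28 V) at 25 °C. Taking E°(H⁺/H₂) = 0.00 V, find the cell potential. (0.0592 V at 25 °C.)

The hydrogen couple is the cathode, so E°_cell = 0.28 V; n = 2.
[H⁺] = 10^(−3.08) = 8.3 × 10^-4 M, and Q = [Co²⁺]·P(H₂) / [H⁺]^2 = 797.
E = E° − (0.0592/2) log Q = 0.28 − (0.0592/2)(2.901) = 0.194 V.

0.19 V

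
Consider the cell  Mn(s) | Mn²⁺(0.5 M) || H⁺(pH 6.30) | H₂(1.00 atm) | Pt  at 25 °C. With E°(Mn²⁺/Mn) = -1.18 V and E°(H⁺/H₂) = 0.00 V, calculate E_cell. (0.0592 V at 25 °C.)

0.82 V

The hydrogen couple is the cathode, so E°_cell = 1.18 V; n = 2.
[H⁺] = 10^(−6.30) = 5 × 10^-7 M, and Q = [Mn²⁺]·P(H₂) / [H⁺]^2 = 1.99 × 10^12.
E = E° − (0.0592/2) log Q = 1.18 − (0.0592/2)(12.299) = 0.816 V.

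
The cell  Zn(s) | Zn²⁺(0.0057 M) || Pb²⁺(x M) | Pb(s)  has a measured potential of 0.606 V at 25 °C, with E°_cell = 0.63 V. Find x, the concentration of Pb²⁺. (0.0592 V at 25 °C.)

8.8 × 10^-4 M

From the Nernst equation, log Q = n(E° − E)/0.0592 = 2(0.63 − 0.606)/0.0592 = 0.811, so Q = 6.47.
With Q = [Zn²⁺]/[Pb²⁺] and the known concentrations, [Pb²⁺] in the denominator gives [Pb²⁺] = 8.8 × 10^-4 M.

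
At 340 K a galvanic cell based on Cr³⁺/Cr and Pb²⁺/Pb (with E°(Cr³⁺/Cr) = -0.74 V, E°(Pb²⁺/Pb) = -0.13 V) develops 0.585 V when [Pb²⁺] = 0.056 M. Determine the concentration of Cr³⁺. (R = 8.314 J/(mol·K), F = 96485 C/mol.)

0.17 M

From the Nernst equation, ln Q = nF(E° − E)/RT = 6×96485×(0.61 − 0.585)/(8.314×340) = 5.120, so Q = 167.
With Q = [Cr³⁺]^2/[Pb²⁺]^3 and the known concentrations, [Cr³⁺]^2 in the numerator gives [Cr³⁺] = 0.17 M.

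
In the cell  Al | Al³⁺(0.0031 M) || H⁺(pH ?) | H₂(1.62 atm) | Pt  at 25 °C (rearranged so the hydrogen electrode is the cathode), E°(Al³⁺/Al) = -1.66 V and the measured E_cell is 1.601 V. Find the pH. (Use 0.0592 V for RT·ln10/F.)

E°_cell = 1.66 V and n = 6.
log Q = n(E° − E)/0.0592 = 6×(1.66 − 1.601)/0.0592 = 5.980.
With Q = [Al³⁺]^2·P(H₂)^3 / [H⁺]^6, solving for [H⁺] gives log[H⁺] = -1.728, so pH = 1.73.

pH = 1.73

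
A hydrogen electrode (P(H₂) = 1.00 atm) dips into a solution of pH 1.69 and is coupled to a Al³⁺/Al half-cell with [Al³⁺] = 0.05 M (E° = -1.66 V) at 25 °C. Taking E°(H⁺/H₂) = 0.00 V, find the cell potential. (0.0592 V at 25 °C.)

1.59 V

The hydrogen couple is the cathode, so E°_cell = 1.66 V; n = 6.
[H⁺] = 10^(−1.69) = 0.020 M, and Q = [Al³⁺]^2·P(H₂)^3 / [H⁺]^6 = 3.45 × 10^7.
E = E° − (0.0592/6) log Q = 1.66 − (0.0592/6)(7.538) = 1.586 V.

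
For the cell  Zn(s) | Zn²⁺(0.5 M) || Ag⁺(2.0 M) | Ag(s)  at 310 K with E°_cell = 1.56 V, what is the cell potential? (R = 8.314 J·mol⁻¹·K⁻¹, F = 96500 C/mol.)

Balancing electrons gives n = 2; the reaction quotient is Q = [Zn²⁺]/[Ag⁺]^2 = 0.125.
E = E° − (RT/nF) ln Q = 1.56 − (8.314×310)/(2×96500) × (-2.079) = 1.560 + 0.028 = 1.588 V.

1.59 V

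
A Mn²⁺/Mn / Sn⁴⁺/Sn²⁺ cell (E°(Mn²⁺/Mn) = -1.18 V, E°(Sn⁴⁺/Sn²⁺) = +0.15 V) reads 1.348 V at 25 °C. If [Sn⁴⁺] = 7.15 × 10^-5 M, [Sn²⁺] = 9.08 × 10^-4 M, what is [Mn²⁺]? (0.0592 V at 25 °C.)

From the Nernst equation, log Q = n(E° − E)/0.0592 = 2(1.33 − 1.348)/0.0592 = -0.608, so Q = 0.247.
With Q = [Mn²⁺]·[Sn²⁺]/[Sn⁴⁺] and the known concentrations, [Mn²⁺] in the numerator gives [Mn²⁺] = 0.019 M.

0.019 M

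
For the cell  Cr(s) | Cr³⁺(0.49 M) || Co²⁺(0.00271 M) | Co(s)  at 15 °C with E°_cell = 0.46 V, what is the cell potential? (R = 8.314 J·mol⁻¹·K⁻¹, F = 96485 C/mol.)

Balancing electrons gives n = 6; the reaction quotient is Q = [Cr³⁺]^2/[Co²⁺]^3 = 1.21 × 10^7.
E = E° − (RT/nF) ln Q = 0.46 − (8.314×288)/(6×96485) × (16.306) = 0.460 − 0.067 = 0.393 V.

0.393 V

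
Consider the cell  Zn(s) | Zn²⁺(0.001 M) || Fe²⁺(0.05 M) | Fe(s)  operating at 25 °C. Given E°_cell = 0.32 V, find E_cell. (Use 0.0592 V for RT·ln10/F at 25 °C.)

Balancing electrons gives n = 2; the reaction quotient is Q = [Zn²⁺]/[Fe²⁺] = 0.0200.
At 25 °C, E = E° − (0.0592/n) log Q = 0.32 − (0.0592/2)(-1.699) = 0.320 + 0.050 = 0.370 V.

0.370 V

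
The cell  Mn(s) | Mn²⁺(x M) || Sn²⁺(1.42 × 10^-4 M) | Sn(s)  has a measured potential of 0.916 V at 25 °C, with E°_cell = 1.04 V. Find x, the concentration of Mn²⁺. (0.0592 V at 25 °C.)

From the Nernst equation, log Q = n(E° − E)/0.0592 = 2(1.04 − 0.916)/0.0592 = 4.189, so Q = 1.55 × 10^4.
With Q = [Mn²⁺]/[Sn²⁺] and the known concentrations, [Mn²⁺] in the numerator gives [Mn²⁺] = 2.2 M.

2.2 M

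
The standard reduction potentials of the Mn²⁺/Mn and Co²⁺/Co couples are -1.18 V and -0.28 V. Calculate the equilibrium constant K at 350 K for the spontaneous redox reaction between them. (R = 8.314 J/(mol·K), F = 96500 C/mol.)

E°_cell = -0.28 − (-1.18) = 0.90 V, with n = 2 electrons transferred.
At equilibrium E = 0, so the Nernst equation gives ln K = nFE°/RT = (2)(96500)(0.90)/((8.314)(350)) = 59.69.
K = e^59.69 = 8.4 × 10^25.

8.4 × 10^25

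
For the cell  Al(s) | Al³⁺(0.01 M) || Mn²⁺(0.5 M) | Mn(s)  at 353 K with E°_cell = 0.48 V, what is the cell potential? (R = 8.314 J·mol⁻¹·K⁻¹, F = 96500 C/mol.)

0.516 V

Balancing electrons gives n = 6; the reaction quotient is Q = [Al³⁺]^2/[Mn²⁺]^3 = 8 × 10^-4.
E = E° − (RT/nF) ln Q = 0.48 − (8.314×353)/(6×96500) × (-7.131) = 0.480 + 0.036 = 0.516 V.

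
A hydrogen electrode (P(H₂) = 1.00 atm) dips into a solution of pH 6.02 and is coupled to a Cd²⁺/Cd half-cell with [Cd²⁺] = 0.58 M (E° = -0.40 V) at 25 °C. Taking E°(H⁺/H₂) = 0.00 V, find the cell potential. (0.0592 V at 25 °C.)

The hydrogen couple is the cathode, so E°_cell = 0.40 V; n = 2.
[H⁺] = 10^(−6.02) = 9.5 × 10^-7 M, and Q = [Cd²⁺]·P(H₂) / [H⁺]^2 = 6.36 × 10^11.
E = E° − (0.0592/2) log Q = 0.40 − (0.0592/2)(11.803) = 0.051 V.

0.051 V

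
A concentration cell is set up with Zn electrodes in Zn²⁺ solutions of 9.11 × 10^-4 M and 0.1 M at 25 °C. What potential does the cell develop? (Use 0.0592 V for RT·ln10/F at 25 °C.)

0.060 V

Both half-cells are Zn²⁺/Zn, so E°_cell = 0. The concentrated side is the cathode; the cell reaction moves Zn²⁺ from high to low concentration with n = 2.
Q = [Zn²⁺]_dilute/[Zn²⁺]_conc = 9.11 × 10^-4/0.1 = 0.00911.
E = 0 − (0.0592/2) log Q = −(0.0592/2)(-2.040) = 0.0604 V.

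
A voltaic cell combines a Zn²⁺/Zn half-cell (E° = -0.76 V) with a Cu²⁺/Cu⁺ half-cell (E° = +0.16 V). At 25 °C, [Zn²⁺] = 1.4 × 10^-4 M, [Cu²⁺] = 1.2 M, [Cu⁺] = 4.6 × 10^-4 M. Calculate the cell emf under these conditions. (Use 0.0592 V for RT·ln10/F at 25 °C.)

1.24 V

The Cu²⁺/Cu⁺ couple has the higher reduction potential and acts as the cathode, so E°_cell = +0.16 − (-0.76) = 0.92 V.
Balancing electrons gives n = 2; the reaction quotient is Q = [Zn²⁺]·[Cu⁺]^2/[Cu²⁺]^2 = 2.06 × 10^-11.
At 25 °C, E = E° − (0.0592/n) log Q = 0.92 − (0.0592/2)(-10.687) = 0.920 + 0.316 = 1.236 V.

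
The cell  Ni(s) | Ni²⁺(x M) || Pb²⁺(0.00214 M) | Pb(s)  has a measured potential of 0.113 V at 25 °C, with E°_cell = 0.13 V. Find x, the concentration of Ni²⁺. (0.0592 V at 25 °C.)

0.008 M

From the Nernst equation, log Q = n(E° − E)/0.0592 = 2(0.13 − 0.113)/0.0592 = 0.574, so Q = 3.75.
With Q = [Ni²⁺]/[Pb²⁺] and the known concentrations, [Ni²⁺] in the numerator gives [Ni²⁺] = 0.008 M.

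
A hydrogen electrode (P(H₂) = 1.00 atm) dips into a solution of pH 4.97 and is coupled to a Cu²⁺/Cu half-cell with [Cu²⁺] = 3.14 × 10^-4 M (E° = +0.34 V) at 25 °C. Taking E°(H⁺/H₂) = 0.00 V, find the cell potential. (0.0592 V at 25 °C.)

The Cu²⁺/Cu couple is the cathode, so E°_cell = 0.34 V; n = 2.
[H⁺] = 10^(−4.97) = 1.1 × 10^-5 M, and Q = [H⁺]^2 / ([Cu²⁺]·P(H₂)) = 3.66 × 10^-7.
E = E° − (0.0592/2) log Q = 0.34 − (0.0592/2)(-6.437) = 0.531 V.

0.53 V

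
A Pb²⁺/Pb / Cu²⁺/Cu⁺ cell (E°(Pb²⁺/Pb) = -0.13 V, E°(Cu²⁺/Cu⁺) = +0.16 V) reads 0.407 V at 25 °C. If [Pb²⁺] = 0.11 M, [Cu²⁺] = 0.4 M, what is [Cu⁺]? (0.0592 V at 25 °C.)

From the Nernst equation, log Q = n(E° − E)/0.0592 = 2(0.29 − 0.407)/0.0592 = -3.953, so Q = 1.12 × 10^-4.
With Q = [Pb²⁺]·[Cu⁺]^2/[Cu²⁺]^2 and the known concentrations, [Cu⁺]^2 in the numerator gives [Cu⁺] = 0.013 M.

0.013 M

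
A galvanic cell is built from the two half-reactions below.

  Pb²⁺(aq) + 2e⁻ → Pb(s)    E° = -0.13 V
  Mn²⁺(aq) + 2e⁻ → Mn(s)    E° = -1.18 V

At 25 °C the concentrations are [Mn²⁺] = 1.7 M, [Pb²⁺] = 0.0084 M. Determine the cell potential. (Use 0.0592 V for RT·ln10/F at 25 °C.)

0.982 V

The Pb²⁺/Pb couple has the higher reduction potential and acts as the cathode, so E°_cell = -0.13 − (-1.18) = 1.05 V.
Balancing electrons gives n = 2; the reaction quotient is Q = [Mn²⁺]/[Pb²⁺] = 202.
At 25 °C, E = E° − (0.0592/n) log Q = 1.05 − (0.0592/2)(2.306) = 1.050 − 0.068 = 0.982 V.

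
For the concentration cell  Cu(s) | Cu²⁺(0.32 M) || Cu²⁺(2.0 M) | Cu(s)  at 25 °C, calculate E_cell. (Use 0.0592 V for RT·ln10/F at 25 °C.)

Both half-cells are Cu²⁺/Cu, so E°_cell = 0. The concentrated side is the cathode; the cell reaction moves Cu²⁺ from high to low concentration with n = 2.
Q = [Cu²⁺]_dilute/[Cu²⁺]_conc = 0.32/2.0 = 0.160.
E = 0 − (0.0592/2) log Q = −(0.0592/2)(-0.796) = 0.0236 V.

0.024 V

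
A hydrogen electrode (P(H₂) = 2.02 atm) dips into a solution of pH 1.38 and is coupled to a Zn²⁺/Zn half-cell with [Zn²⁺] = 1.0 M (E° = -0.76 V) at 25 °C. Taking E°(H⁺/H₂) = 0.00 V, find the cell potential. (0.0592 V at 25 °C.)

0.67 V

The hydrogen couple is the cathode, so E°_cell = 0.76 V; n = 2.
[H⁺] = 10^(−1.38) = 0.042 M, and Q = [Zn²⁺]·P(H₂) / [H⁺]^2 = 1160.
E = E° − (0.0592/2) log Q = 0.76 − (0.0592/2)(3.065) = 0.669 V.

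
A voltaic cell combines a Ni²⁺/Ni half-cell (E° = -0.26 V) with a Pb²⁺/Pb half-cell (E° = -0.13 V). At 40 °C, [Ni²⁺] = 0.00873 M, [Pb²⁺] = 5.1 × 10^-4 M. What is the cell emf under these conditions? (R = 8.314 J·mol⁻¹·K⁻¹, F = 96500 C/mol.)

0.092 V

The Pb²⁺/Pb couple has the higher reduction potential and acts as the cathode, so E°_cell = -0.13 − (-0.26) = 0.13 V.
Balancing electrons gives n = 2; the reaction quotient is Q = [Ni²⁺]/[Pb²⁺] = 17.1.
E = E° − (RT/nF) ln Q = 0.13 − (8.314×313)/(2×96500) × (2.840) = 0.130 − 0.038 = 0.092 V.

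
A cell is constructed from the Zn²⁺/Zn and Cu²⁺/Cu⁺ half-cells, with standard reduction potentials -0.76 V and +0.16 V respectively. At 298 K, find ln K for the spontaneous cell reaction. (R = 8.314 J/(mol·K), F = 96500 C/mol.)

ln K = 71.7

E°_cell = +0.16 − (-0.76) = 0.92 V, with n = 2 electrons transferred.
At equilibrium E = 0, so the Nernst equation gives ln K = nFE°/RT = (2)(96500)(0.92)/((8.314)(298)) = 71.67.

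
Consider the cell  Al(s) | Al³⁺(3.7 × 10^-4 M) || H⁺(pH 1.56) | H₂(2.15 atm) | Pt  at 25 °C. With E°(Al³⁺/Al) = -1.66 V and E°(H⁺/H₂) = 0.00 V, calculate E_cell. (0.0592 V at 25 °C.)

1.63 V

The hydrogen couple is the cathode, so E°_cell = 1.66 V; n = 6.
[H⁺] = 10^(−1.56) = 0.028 M, and Q = [Al³⁺]^2·P(H₂)^3 / [H⁺]^6 = 3120.
E = E° − (0.0592/6) log Q = 1.66 − (0.0592/6)(3.494) = 1.626 V.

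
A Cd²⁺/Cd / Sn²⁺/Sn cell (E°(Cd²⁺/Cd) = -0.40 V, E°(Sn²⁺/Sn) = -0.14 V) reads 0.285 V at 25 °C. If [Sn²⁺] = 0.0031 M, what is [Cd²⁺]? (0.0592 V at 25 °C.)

From the Nernst equation, log Q = n(E° − E)/0.0592 = 2(0.26 − 0.285)/0.0592 = -0.845, so Q = 0.143.
With Q = [Cd²⁺]/[Sn²⁺] and the known concentrations, [Cd²⁺] in the numerator gives [Cd²⁺] = 4.4 × 10^-4 M.

4.4 × 10^-4 M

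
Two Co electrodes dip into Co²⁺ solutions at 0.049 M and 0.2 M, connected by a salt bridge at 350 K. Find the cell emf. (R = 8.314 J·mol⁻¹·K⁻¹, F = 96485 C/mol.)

Both half-cells are Co²⁺/Co, so E°_cell = 0. The concentrated side is the cathode; the cell reaction moves Co²⁺ from high to low concentration with n = 2.
Q = [Co²⁺]_dilute/[Co²⁺]_conc = 0.049/0.2 = 0.245.
E = 0 − (RT/nF) ln Q = −((8.314×350)/(2×96485))(-1.406) = 0.0212 V.

0.021 V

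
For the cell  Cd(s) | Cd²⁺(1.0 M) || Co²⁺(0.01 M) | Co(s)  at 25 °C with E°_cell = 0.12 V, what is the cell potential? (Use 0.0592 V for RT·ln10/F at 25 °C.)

Balancing electrons gives n = 2; the reaction quotient is Q = [Cd²⁺]/[Co²⁺] = 100.
At 25 °C, E = E° − (0.0592/n) log Q = 0.12 − (0.0592/2)(2.000) = 0.120 − 0.059 = 0.061 V.

0.061 V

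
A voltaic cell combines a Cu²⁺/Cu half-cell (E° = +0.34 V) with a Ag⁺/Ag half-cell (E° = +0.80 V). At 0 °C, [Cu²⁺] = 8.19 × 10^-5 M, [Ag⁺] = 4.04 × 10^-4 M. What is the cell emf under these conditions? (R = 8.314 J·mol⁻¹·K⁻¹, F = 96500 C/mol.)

0.387 V

The Ag⁺/Ag couple has the higher reduction potential and acts as the cathode, so E°_cell = +0.80 − (+0.34) = 0.46 V.
Balancing electrons gives n = 2; the reaction quotient is Q = [Cu²⁺]/[Ag⁺]^2 = 502.
E = E° − (RT/nF) ln Q = 0.46 − (8.314×273)/(2×96500) × (6.218) = 0.460 − 0.073 = 0.387 V.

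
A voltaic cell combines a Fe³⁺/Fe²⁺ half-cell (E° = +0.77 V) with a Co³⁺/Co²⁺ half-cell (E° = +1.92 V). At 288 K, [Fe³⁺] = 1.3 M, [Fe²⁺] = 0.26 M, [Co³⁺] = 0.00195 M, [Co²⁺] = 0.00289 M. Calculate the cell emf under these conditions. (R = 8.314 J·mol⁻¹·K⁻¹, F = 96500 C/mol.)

The Co³⁺/Co²⁺ couple has the higher reduction potential and acts as the cathode, so E°_cell = +1.92 − (+0.77) = 1.15 V.
Balancing electrons gives n = 1; the reaction quotient is Q = [Fe³⁺]·[Co²⁺]/([Fe²⁺]·[Co³⁺]) = 7.41.
E = E° − (RT/nF) ln Q = 1.15 − (8.314×288)/(1×96500) × (2.003) = 1.150 − 0.050 = 1.100 V.

1.10 V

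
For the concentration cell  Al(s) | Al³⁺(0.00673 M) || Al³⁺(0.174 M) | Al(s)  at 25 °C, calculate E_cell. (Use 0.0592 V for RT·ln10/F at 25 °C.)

0.028 V

Both half-cells are Al³⁺/Al, so E°_cell = 0. The concentrated side is the cathode; the cell reaction moves Al³⁺ from high to low concentration with n = 3.
Q = [Al³⁺]_dilute/[Al³⁺]_conc = 0.00673/0.174 = 0.0387.
E = 0 − (0.0592/3) log Q = −(0.0592/3)(-1.413) = 0.0279 V.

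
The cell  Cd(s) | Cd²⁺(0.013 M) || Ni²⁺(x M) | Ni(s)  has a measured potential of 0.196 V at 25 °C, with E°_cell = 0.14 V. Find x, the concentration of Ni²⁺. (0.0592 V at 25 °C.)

1.0 M

From the Nernst equation, log Q = n(E° − E)/0.0592 = 2(0.14 − 0.196)/0.0592 = -1.892, so Q = 0.0128.
With Q = [Cd²⁺]/[Ni²⁺] and the known concentrations, [Ni²⁺] in the denominator gives [Ni²⁺] = 1.0 M.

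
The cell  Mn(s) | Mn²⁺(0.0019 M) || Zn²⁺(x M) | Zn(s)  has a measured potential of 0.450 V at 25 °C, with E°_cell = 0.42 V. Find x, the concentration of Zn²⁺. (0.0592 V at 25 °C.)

0.02 M

From the Nernst equation, log Q = n(E° − E)/0.0592 = 2(0.42 − 0.450)/0.0592 = -1.014, so Q = 0.0969.
With Q = [Mn²⁺]/[Zn²⁺] and the known concentrations, [Zn²⁺] in the denominator gives [Zn²⁺] = 0.02 M.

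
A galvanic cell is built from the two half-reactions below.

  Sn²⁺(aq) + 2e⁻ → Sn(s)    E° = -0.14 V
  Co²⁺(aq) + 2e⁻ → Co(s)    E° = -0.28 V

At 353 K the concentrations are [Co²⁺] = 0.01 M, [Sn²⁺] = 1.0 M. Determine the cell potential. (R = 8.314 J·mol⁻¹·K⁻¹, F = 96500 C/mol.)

0.210 V

The Sn²⁺/Sn couple has the higher reduction potential and acts as the cathode, so E°_cell = -0.14 − (-0.28) = 0.14 V.
Balancing electrons gives n = 2; the reaction quotient is Q = [Co²⁺]/[Sn²⁺] = 0.0100.
E = E° − (RT/nF) ln Q = 0.14 − (8.314×353)/(2×96500) × (-4.605) = 0.140 + 0.070 = 0.210 V.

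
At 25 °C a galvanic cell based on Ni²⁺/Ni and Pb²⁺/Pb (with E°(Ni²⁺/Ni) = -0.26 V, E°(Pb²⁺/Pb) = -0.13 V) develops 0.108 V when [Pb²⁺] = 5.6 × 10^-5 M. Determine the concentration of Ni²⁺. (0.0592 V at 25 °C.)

3.1 × 10^-4 M

From the Nernst equation, log Q = n(E° − E)/0.0592 = 2(0.13 − 0.108)/0.0592 = 0.743, so Q = 5.54.
With Q = [Ni²⁺]/[Pb²⁺] and the known concentrations, [Ni²⁺] in the numerator gives [Ni²⁺] = 3.1 × 10^-4 M.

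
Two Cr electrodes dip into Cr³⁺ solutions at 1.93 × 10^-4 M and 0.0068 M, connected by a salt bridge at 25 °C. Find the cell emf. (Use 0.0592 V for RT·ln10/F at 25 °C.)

Both half-cells are Cr³⁺/Cr, so E°_cell = 0. The concentrated side is the cathode; the cell reaction moves Cr³⁺ from high to low concentration with n = 3.
Q = [Cr³⁺]_dilute/[Cr³⁺]_conc = 1.93 × 10^-4/0.0068 = 0.0284.
E = 0 − (0.0592/3) log Q = −(0.0592/3)(-1.547) = 0.0305 V.

0.031 V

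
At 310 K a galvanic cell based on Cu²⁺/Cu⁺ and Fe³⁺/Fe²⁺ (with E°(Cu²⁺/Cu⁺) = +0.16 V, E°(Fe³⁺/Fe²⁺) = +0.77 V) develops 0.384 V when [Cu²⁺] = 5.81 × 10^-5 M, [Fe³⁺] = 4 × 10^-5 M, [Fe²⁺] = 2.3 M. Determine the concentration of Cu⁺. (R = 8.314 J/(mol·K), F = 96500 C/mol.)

7.1 × 10^-4 M

From the Nernst equation, ln Q = nF(E° − E)/RT = 1×96500×(0.61 − 0.384)/(8.314×310) = 8.462, so Q = 4730.
With Q = [Cu²⁺]·[Fe²⁺]/([Cu⁺]·[Fe³⁺]) and the known concentrations, [Cu⁺] in the denominator gives [Cu⁺] = 7.1 × 10^-4 M.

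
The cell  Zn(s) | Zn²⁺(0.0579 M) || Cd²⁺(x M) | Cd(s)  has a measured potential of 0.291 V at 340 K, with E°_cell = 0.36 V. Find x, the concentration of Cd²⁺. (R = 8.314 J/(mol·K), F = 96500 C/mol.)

5.2 × 10^-4 M

From the Nernst equation, ln Q = nF(E° − E)/RT = 2×96500×(0.36 − 0.291)/(8.314×340) = 4.711, so Q = 111.
With Q = [Zn²⁺]/[Cd²⁺] and the known concentrations, [Cd²⁺] in the denominator gives [Cd²⁺] = 5.2 × 10^-4 M.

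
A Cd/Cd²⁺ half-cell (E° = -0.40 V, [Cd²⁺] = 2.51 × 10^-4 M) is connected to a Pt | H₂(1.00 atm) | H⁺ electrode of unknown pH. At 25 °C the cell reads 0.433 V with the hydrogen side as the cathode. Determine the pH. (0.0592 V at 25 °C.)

pH = 1.24

E°_cell = 0.40 V and n = 2.
log Q = n(E° − E)/0.0592 = 2×(0.40 − 0.433)/0.0592 = -1.115.
With Q = [Cd²⁺]·P(H₂) / [H⁺]^2, solving for [H⁺] gives log[H⁺] = -1.243, so pH = 1.24.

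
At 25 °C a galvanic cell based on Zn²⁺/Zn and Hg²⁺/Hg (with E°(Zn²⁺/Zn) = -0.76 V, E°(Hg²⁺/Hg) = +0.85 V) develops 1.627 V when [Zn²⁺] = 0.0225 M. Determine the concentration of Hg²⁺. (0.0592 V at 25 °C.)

From the Nernst equation, log Q = n(E° − E)/0.0592 = 2(1.61 − 1.627)/0.0592 = -0.574, so Q = 0.266.
With Q = [Zn²⁺]/[Hg²⁺] and the known concentrations, [Hg²⁺] in the denominator gives [Hg²⁺] = 0.084 M.

0.084 M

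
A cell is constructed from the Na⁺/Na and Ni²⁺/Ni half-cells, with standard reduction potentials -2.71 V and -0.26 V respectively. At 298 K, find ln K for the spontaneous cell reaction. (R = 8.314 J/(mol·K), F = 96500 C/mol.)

E°_cell = -0.26 − (-2.71) = 2.45 V, with n = 2 electrons transferred.
At equilibrium E = 0, so the Nernst equation gives ln K = nFE°/RT = (2)(96500)(2.45)/((8.314)(298)) = 190.85.

ln K = 190.9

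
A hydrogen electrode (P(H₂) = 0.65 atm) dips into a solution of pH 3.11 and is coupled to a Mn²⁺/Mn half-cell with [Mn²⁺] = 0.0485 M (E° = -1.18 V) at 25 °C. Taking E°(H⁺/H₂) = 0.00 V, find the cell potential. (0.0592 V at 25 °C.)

1.04 V

The hydrogen couple is the cathode, so E°_cell = 1.18 V; n = 2.
[H⁺] = 10^(−3.11) = 7.8 × 10^-4 M, and Q = [Mn²⁺]·P(H₂) / [H⁺]^2 = 5.23 × 10^4.
E = E° − (0.0592/2) log Q = 1.18 − (0.0592/2)(4.719) = 1.040 V.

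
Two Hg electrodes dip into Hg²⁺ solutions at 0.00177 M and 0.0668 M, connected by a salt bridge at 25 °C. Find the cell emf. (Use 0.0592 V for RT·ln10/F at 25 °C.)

Both half-cells are Hg²⁺/Hg, so E°_cell = 0. The concentrated side is the cathode; the cell reaction moves Hg²⁺ from high to low concentration with n = 2.
Q = [Hg²⁺]_dilute/[Hg²⁺]_conc = 0.00177/0.0668 = 0.0265.
E = 0 − (0.0592/2) log Q = −(0.0592/2)(-1.577) = 0.0467 V.

0.047 V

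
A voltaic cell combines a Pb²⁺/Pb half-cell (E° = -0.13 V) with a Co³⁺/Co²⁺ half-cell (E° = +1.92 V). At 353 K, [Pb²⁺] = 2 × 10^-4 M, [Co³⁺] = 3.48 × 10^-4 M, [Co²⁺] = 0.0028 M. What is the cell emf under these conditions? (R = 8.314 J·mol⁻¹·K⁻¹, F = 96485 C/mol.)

2.12 V

The Co³⁺/Co²⁺ couple has the higher reduction potential and acts as the cathode, so E°_cell = +1.92 − (-0.13) = 2.05 V.
Balancing electrons gives n = 2; the reaction quotient is Q = [Pb²⁺]·[Co²⁺]^2/[Co³⁺]^2 = 0.0129.
E = E° − (RT/nF) ln Q = 2.05 − (8.314×353)/(2×96485) × (-4.347) = 2.050 + 0.066 = 2.116 V.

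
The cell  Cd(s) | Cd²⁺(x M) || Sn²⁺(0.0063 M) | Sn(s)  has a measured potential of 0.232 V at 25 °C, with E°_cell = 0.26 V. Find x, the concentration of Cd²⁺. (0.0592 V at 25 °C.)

From the Nernst equation, log Q = n(E° − E)/0.0592 = 2(0.26 − 0.232)/0.0592 = 0.946, so Q = 8.83.
With Q = [Cd²⁺]/[Sn²⁺] and the known concentrations, [Cd²⁺] in the numerator gives [Cd²⁺] = 0.056 M.

0.056 M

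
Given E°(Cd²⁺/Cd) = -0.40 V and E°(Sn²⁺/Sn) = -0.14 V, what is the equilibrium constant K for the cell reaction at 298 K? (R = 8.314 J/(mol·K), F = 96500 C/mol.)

E°_cell = -0.14 − (-0.40) = 0.26 V, with n = 2 electrons transferred.
At equilibrium E = 0, so the Nernst equation gives ln K = nFE°/RT = (2)(96500)(0.26)/((8.314)(298)) = 20.25.
K = e^20.25 = 6.3 × 10^8.

6.3 × 10^8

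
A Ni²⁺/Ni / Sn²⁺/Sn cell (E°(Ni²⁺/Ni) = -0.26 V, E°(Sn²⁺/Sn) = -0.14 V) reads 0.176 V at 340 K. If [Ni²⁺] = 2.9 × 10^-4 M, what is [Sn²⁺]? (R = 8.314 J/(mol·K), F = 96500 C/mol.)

0.013 M

From the Nernst equation, ln Q = nF(E° − E)/RT = 2×96500×(0.12 − 0.176)/(8.314×340) = -3.823, so Q = 0.0219.
With Q = [Ni²⁺]/[Sn²⁺] and the known concentrations, [Sn²⁺] in the denominator gives [Sn²⁺] = 0.013 M.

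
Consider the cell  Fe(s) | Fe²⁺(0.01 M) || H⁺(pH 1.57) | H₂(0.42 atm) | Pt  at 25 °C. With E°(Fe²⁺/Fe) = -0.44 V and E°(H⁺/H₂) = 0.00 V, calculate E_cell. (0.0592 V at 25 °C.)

0.42 V

The hydrogen couple is the cathode, so E°_cell = 0.44 V; n = 2.
[H⁺] = 10^(−1.57) = 0.027 M, and Q = [Fe²⁺]·P(H₂) / [H⁺]^2 = 5.80.
E = E° − (0.0592/2) log Q = 0.44 − (0.0592/2)(0.763) = 0.417 V.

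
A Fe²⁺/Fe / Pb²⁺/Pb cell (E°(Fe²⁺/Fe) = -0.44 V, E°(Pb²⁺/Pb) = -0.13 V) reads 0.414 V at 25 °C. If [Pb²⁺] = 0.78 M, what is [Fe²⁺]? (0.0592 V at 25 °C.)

From the Nernst equation, log Q = n(E° − E)/0.0592 = 2(0.31 − 0.414)/0.0592 = -3.514, so Q = 3.07 × 10^-4.
With Q = [Fe²⁺]/[Pb²⁺] and the known concentrations, [Fe²⁺] in the numerator gives [Fe²⁺] = 2.4 × 10^-4 M.

2.4 × 10^-4 M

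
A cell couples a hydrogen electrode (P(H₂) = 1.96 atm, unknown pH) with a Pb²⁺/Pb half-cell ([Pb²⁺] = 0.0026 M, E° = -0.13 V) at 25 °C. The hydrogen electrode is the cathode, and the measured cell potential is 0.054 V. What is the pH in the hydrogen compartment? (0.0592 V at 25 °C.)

pH = 2.43

E°_cell = 0.13 V and n = 2.
log Q = n(E° − E)/0.0592 = 2×(0.13 − 0.054)/0.0592 = 2.568.
With Q = [Pb²⁺]·P(H₂) / [H⁺]^2, solving for [H⁺] gives log[H⁺] = -2.430, so pH = 2.43.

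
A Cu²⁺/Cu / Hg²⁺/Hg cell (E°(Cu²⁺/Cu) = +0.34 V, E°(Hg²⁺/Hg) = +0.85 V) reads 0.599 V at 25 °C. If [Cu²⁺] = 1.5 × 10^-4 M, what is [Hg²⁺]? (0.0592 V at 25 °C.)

From the Nernst equation, log Q = n(E° − E)/0.0592 = 2(0.51 − 0.599)/0.0592 = -3.007, so Q = 9.85 × 10^-4.
With Q = [Cu²⁺]/[Hg²⁺] and the known concentrations, [Hg²⁺] in the denominator gives [Hg²⁺] = 0.15 M.

0.15 M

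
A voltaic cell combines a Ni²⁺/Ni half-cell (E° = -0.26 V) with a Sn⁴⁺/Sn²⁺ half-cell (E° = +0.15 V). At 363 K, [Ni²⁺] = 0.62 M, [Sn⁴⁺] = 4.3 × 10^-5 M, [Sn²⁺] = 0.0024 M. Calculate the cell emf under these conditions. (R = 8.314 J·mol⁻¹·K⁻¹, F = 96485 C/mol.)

0.355 V

The Sn⁴⁺/Sn²⁺ couple has the higher reduction potential and acts as the cathode, so E°_cell = +0.15 − (-0.26) = 0.41 V.
Balancing electrons gives n = 2; the reaction quotient is Q = [Ni²⁺]·[Sn²⁺]/[Sn⁴⁺] = 34.6.
E = E° − (RT/nF) ln Q = 0.41 − (8.314×363)/(2×96485) × (3.544) = 0.410 − 0.055 = 0.355 V.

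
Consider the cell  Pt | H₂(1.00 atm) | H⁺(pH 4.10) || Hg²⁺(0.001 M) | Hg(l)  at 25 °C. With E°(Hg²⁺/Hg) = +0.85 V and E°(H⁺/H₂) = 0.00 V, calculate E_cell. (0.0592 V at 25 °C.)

The Hg²⁺/Hg couple is the cathode, so E°_cell = 0.85 V; n = 2.
[H⁺] = 10^(−4.10) = 7.9 × 10^-5 M, and Q = [H⁺]^2 / ([Hg²⁺]·P(H₂)) = 6.31 × 10^-6.
E = E° − (0.0592/2) log Q = 0.85 − (0.0592/2)(-5.200) = 1.004 V.

1.00 V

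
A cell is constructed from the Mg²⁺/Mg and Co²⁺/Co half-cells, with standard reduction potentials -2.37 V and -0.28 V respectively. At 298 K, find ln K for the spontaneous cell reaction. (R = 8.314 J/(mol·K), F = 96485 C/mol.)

ln K = 162.8

E°_cell = -0.28 − (-2.37) = 2.09 V, with n = 2 electrons transferred.
At equilibrium E = 0, so the Nernst equation gives ln K = nFE°/RT = (2)(96485)(2.09)/((8.314)(298)) = 162.78.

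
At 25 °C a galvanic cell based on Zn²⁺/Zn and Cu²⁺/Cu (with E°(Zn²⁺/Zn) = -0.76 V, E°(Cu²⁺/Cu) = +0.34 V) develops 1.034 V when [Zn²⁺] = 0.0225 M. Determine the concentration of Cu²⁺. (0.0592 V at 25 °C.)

From the Nernst equation, log Q = n(E° − E)/0.0592 = 2(1.10 − 1.034)/0.0592 = 2.230, so Q = 170.
With Q = [Zn²⁺]/[Cu²⁺] and the known concentrations, [Cu²⁺] in the denominator gives [Cu²⁺] = 1.3 × 10^-4 M.

1.3 × 10^-4 M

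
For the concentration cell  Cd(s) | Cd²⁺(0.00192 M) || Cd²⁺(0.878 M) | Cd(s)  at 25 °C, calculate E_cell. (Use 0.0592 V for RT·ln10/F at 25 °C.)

Both half-cells are Cd²⁺/Cd, so E°_cell = 0. The concentrated side is the cathode; the cell reaction moves Cd²⁺ from high to low concentration with n = 2.
Q = [Cd²⁺]_dilute/[Cd²⁺]_conc = 0.00192/0.878 = 0.00219.
E = 0 − (0.0592/2) log Q = −(0.0592/2)(-2.660) = 0.0787 V.

0.079 V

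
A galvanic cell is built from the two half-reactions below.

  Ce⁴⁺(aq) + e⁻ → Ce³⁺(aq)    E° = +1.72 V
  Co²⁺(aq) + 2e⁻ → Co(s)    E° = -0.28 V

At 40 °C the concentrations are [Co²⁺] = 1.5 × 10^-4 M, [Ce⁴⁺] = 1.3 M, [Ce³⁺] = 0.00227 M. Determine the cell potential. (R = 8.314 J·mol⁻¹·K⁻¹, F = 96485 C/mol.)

The Ce⁴⁺/Ce³⁺ couple has the higher reduction potential and acts as the cathode, so E°_cell = +1.72 − (-0.28) = 2.00 V.
Balancing electrons gives n = 2; the reaction quotient is Q = [Co²⁺]·[Ce³⁺]^2/[Ce⁴⁺]^2 = 4.57 × 10^-10.
E = E° − (RT/nF) ln Q = 2.00 − (8.314×313)/(2×96485) × (-21.506) = 2.000 + 0.290 = 2.290 V.

2.29 V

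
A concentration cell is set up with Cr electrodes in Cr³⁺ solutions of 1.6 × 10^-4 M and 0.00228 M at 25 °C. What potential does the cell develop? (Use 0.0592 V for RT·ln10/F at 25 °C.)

Both half-cells are Cr³⁺/Cr, so E°_cell = 0. The concentrated side is the cathode; the cell reaction moves Cr³⁺ from high to low concentration with n = 3.
Q = [Cr³⁺]_dilute/[Cr³⁺]_conc = 1.6 × 10^-4/0.00228 = 0.0702.
E = 0 − (0.0592/3) log Q = −(0.0592/3)(-1.154) = 0.0228 V.

0.023 V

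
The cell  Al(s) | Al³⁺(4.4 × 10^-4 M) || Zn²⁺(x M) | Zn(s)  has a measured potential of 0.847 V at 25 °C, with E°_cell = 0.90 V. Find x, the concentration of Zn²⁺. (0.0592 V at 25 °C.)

9.4 × 10^-5 M

From the Nernst equation, log Q = n(E° − E)/0.0592 = 6(0.90 − 0.847)/0.0592 = 5.372, so Q = 2.35 × 10^5.
With Q = [Al³⁺]^2/[Zn²⁺]^3 and the known concentrations, [Zn²⁺]^3 in the denominator gives [Zn²⁺] = 9.4 × 10^-5 M.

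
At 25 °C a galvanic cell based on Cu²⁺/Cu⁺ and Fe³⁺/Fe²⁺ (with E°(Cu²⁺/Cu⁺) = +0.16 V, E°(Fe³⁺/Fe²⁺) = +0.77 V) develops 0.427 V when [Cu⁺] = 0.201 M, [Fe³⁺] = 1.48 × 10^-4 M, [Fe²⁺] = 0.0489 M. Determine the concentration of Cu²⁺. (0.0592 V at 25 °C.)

0.75 M

From the Nernst equation, log Q = n(E° − E)/0.0592 = 1(0.61 − 0.427)/0.0592 = 3.091, so Q = 1230.
With Q = [Cu²⁺]·[Fe²⁺]/([Cu⁺]·[Fe³⁺]) and the known concentrations, [Cu²⁺] in the numerator gives [Cu²⁺] = 0.75 M.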